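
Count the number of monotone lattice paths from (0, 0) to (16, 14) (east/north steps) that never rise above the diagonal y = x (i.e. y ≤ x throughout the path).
Number of paths = 25662825

By the reflection principle (André's argument), the number of monotone paths to (16, 14) with n ≤ m that never go above y = x is C(30, 16) − C(30, 17) = 145422675 − 119759850 = 25662825.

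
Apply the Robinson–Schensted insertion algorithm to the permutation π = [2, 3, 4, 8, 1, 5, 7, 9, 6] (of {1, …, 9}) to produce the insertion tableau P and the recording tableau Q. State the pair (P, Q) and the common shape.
P = [1, 3, 4, 5, 6, 9] / [2, 7] / [8];  Q = [1, 2, 3, 4, 7, 8] / [5, 6] / [9];  common shape = (6, 2, 1)

Row-insert the values π_1, π_2, … into P one at a time, bumping the leftmost entry strictly greater than the inserted value down to the next row. The recording tableau Q records, in position (i, j), the step at which that cell was added to P.
  Insert 2 (step 1): P = [2];  Q = [1]
  Insert 3 (step 2): P = [2, 3];  Q = [1, 2]
  Insert 4 (step 3): P = [2, 3, 4];  Q = [1, 2, 3]
  Insert 8 (step 4): P = [2, 3, 4, 8];  Q = [1, 2, 3, 4]
  Insert 1 (step 5): P = [1, 3, 4, 8] / [2];  Q = [1, 2, 3, 4] / [5]
  Insert 5 (step 6): P = [1, 3, 4, 5] / [2, 8];  Q = [1, 2, 3, 4] / [5, 6]
  Insert 7 (step 7): P = [1, 3, 4, 5, 7] / [2, 8];  Q = [1, 2, 3, 4, 7] / [5, 6]
  Insert 9 (step 8): P = [1, 3, 4, 5, 7, 9] / [2, 8];  Q = [1, 2, 3, 4, 7, 8] / [5, 6]
  Insert 6 (step 9): P = [1, 3, 4, 5, 6, 9] / [2, 7] / [8];  Q = [1, 2, 3, 4, 7, 8] / [5, 6] / [9]
Final shape: (6, 2, 1).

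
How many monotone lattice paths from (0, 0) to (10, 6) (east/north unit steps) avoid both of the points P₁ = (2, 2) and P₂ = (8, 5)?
Number of paths = 2689

Inclusion–exclusion. Total paths: C(16, 10) = 8008. Through P₁: C(4, 2)·C(12, 8) = 2970. Through P₂: C(13, 8)·C(3, 2) = 3861. Since P₁ is strictly southwest of P₂, a monotone path through both must visit P₁ then P₂; paths through both = C(4, 2)·C(9, 6)·C(3, 2) = 1512. Avoid both = 8008 − 2970 − 3861 + 1512 = 2689.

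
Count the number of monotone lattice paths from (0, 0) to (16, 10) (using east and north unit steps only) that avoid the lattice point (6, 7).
Number of paths = 4820959

Total paths from (0, 0) to (16, 10): C(26, 16) = 5311735. Paths through (6, 7): (paths (0, 0) → (6, 7)) × (paths (6, 7) → (16, 10)) = C(13, 6) · C(13, 10) = 1716 · 286 = 490776. Avoidance count = 5311735 − 490776 = 4820959.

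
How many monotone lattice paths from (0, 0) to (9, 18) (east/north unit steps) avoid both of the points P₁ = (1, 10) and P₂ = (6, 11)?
Number of paths = 3068055

Inclusion–exclusion. Total paths: C(27, 9) = 4686825. Through P₁: C(11, 1)·C(16, 8) = 141570. Through P₂: C(17, 6)·C(10, 3) = 1485120. Since P₁ is strictly southwest of P₂, a monotone path through both must visit P₁ then P₂; paths through both = C(11, 1)·C(6, 5)·C(10, 3) = 7920. Avoid both = 4686825 − 141570 − 1485120 + 7920 = 3068055.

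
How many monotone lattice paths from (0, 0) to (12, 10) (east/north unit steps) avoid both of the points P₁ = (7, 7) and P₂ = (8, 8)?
Number of paths = 364364

Inclusion–exclusion. Total paths: C(22, 12) = 646646. Through P₁: C(14, 7)·C(8, 5) = 192192. Through P₂: C(16, 8)·C(6, 4) = 193050. Since P₁ is strictly southwest of P₂, a monotone path through both must visit P₁ then P₂; paths through both = C(14, 7)·C(2, 1)·C(6, 4) = 102960. Avoid both = 646646 − 192192 − 193050 + 102960 = 364364.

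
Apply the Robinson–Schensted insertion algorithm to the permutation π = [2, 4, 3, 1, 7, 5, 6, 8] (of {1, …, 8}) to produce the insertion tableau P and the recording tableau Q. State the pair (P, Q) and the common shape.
P = [1, 3, 5, 6, 8] / [2, 7] / [4];  Q = [1, 2, 5, 7, 8] / [3, 6] / [4];  common shape = (5, 2, 1)

Row-insert the values π_1, π_2, … into P one at a time, bumping the leftmost entry strictly greater than the inserted value down to the next row. The recording tableau Q records, in position (i, j), the step at which that cell was added to P.
  Insert 2 (step 1): P = [2];  Q = [1]
  Insert 4 (step 2): P = [2, 4];  Q = [1, 2]
  Insert 3 (step 3): P = [2, 3] / [4];  Q = [1, 2] / [3]
  Insert 1 (step 4): P = [1, 3] / [2] / [4];  Q = [1, 2] / [3] / [4]
  Insert 7 (step 5): P = [1, 3, 7] / [2] / [4];  Q = [1, 2, 5] / [3] / [4]
  Insert 5 (step 6): P = [1, 3, 5] / [2, 7] / [4];  Q = [1, 2, 5] / [3, 6] / [4]
  Insert 6 (step 7): P = [1, 3, 5, 6] / [2, 7] / [4];  Q = [1, 2, 5, 7] / [3, 6] / [4]
  Insert 8 (step 8): P = [1, 3, 5, 6, 8] / [2, 7] / [4];  Q = [1, 2, 5, 7, 8] / [3, 6] / [4]
Final shape: (5, 2, 1).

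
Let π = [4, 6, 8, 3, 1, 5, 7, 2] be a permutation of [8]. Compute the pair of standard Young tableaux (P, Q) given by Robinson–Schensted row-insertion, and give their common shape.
P = [1, 2, 7] / [3, 5, 8] / [4, 6];  Q = [1, 2, 3] / [4, 6, 7] / [5, 8];  common shape = (3, 3, 2)

Row-insert the values π_1, π_2, … into P one at a time, bumping the leftmost entry strictly greater than the inserted value down to the next row. The recording tableau Q records, in position (i, j), the step at which that cell was added to P.
  Insert 4 (step 1): P = [4];  Q = [1]
  Insert 6 (step 2): P = [4, 6];  Q = [1, 2]
  Insert 8 (step 3): P = [4, 6, 8];  Q = [1, 2, 3]
  Insert 3 (step 4): P = [3, 6, 8] / [4];  Q = [1, 2, 3] / [4]
  Insert 1 (step 5): P = [1, 6, 8] / [3] / [4];  Q = [1, 2, 3] / [4] / [5]
  Insert 5 (step 6): P = [1, 5, 8] / [3, 6] / [4];  Q = [1, 2, 3] / [4, 6] / [5]
  Insert 7 (step 7): P = [1, 5, 7] / [3, 6, 8] / [4];  Q = [1, 2, 3] / [4, 6, 7] / [5]
  Insert 2 (step 8): P = [1, 2, 7] / [3, 5, 8] / [4, 6];  Q = [1, 2, 3] / [4, 6, 7] / [5, 8]
Final shape: (3, 3, 2).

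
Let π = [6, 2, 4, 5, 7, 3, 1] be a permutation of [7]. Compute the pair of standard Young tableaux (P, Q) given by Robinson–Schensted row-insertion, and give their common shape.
P = [1, 3, 5, 7] / [2] / [4] / [6];  Q = [1, 3, 4, 5] / [2] / [6] / [7];  common shape = (4, 1, 1, 1)

Row-insert the values π_1, π_2, … into P one at a time, bumping the leftmost entry strictly greater than the inserted value down to the next row. The recording tableau Q records, in position (i, j), the step at which that cell was added to P.
  Insert 6 (step 1): P = [6];  Q = [1]
  Insert 2 (step 2): P = [2] / [6];  Q = [1] / [2]
  Insert 4 (step 3): P = [2, 4] / [6];  Q = [1, 3] / [2]
  Insert 5 (step 4): P = [2, 4, 5] / [6];  Q = [1, 3, 4] / [2]
  Insert 7 (step 5): P = [2, 4, 5, 7] / [6];  Q = [1, 3, 4, 5] / [2]
  Insert 3 (step 6): P = [2, 3, 5, 7] / [4] / [6];  Q = [1, 3, 4, 5] / [2] / [6]
  Insert 1 (step 7): P = [1, 3, 5, 7] / [2] / [4] / [6];  Q = [1, 3, 4, 5] / [2] / [6] / [7]
Final shape: (4, 1, 1, 1).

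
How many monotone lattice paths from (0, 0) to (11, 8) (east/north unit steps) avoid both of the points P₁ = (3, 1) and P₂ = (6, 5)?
Number of paths = 31810

Inclusion–exclusion. Total paths: C(19, 11) = 75582. Through P₁: C(4, 3)·C(15, 8) = 25740. Through P₂: C(11, 6)·C(8, 5) = 25872. Since P₁ is strictly southwest of P₂, a monotone path through both must visit P₁ then P₂; paths through both = C(4, 3)·C(7, 3)·C(8, 5) = 7840. Avoid both = 75582 − 25740 − 25872 + 7840 = 31810.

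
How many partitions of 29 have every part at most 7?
p(29, parts ≤ 7) = 1579

Use the recurrence p(n, m) = p(n, m−1) + p(n−m, m): either the largest part is < m (count p(n, m−1)) or the largest part is exactly m (remove one copy of m, count p(n−m, m)). With p(0, ·) = 1 this gives p(29, parts ≤ 7) = 1579. (By conjugating Young diagrams, this also counts partitions of 29 into at most 7 parts.)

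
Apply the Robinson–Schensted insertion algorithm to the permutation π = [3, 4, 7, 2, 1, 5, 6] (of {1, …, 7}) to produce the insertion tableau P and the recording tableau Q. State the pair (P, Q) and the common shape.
P = [1, 4, 5, 6] / [2, 7] / [3];  Q = [1, 2, 3, 7] / [4, 6] / [5];  common shape = (4, 2, 1)

Row-insert the values π_1, π_2, … into P one at a time, bumping the leftmost entry strictly greater than the inserted value down to the next row. The recording tableau Q records, in position (i, j), the step at which that cell was added to P.
  Insert 3 (step 1): P = [3];  Q = [1]
  Insert 4 (step 2): P = [3, 4];  Q = [1, 2]
  Insert 7 (step 3): P = [3, 4, 7];  Q = [1, 2, 3]
  Insert 2 (step 4): P = [2, 4, 7] / [3];  Q = [1, 2, 3] / [4]
  Insert 1 (step 5): P = [1, 4, 7] / [2] / [3];  Q = [1, 2, 3] / [4] / [5]
  Insert 5 (step 6): P = [1, 4, 5] / [2, 7] / [3];  Q = [1, 2, 3] / [4, 6] / [5]
  Insert 6 (step 7): P = [1, 4, 5, 6] / [2, 7] / [3];  Q = [1, 2, 3, 7] / [4, 6] / [5]
Final shape: (4, 2, 1).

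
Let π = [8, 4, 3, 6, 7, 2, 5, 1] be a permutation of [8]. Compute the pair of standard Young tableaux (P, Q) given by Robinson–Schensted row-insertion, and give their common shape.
P = [1, 5, 7] / [2, 6] / [3] / [4] / [8];  Q = [1, 4, 5] / [2, 7] / [3] / [6] / [8];  common shape = (3, 2, 1, 1, 1)

Row-insert the values π_1, π_2, … into P one at a time, bumping the leftmost entry strictly greater than the inserted value down to the next row. The recording tableau Q records, in position (i, j), the step at which that cell was added to P.
  Insert 8 (step 1): P = [8];  Q = [1]
  Insert 4 (step 2): P = [4] / [8];  Q = [1] / [2]
  Insert 3 (step 3): P = [3] / [4] / [8];  Q = [1] / [2] / [3]
  Insert 6 (step 4): P = [3, 6] / [4] / [8];  Q = [1, 4] / [2] / [3]
  Insert 7 (step 5): P = [3, 6, 7] / [4] / [8];  Q = [1, 4, 5] / [2] / [3]
  Insert 2 (step 6): P = [2, 6, 7] / [3] / [4] / [8];  Q = [1, 4, 5] / [2] / [3] / [6]
  Insert 5 (step 7): P = [2, 5, 7] / [3, 6] / [4] / [8];  Q = [1, 4, 5] / [2, 7] / [3] / [6]
  Insert 1 (step 8): P = [1, 5, 7] / [2, 6] / [3] / [4] / [8];  Q = [1, 4, 5] / [2, 7] / [3] / [6] / [8]
Final shape: (3, 2, 1, 1, 1).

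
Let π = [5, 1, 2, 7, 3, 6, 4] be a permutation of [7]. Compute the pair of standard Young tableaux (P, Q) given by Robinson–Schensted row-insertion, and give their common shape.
P = [1, 2, 3, 4] / [5, 6] / [7];  Q = [1, 3, 4, 6] / [2, 5] / [7];  common shape = (4, 2, 1)

Row-insert the values π_1, π_2, … into P one at a time, bumping the leftmost entry strictly greater than the inserted value down to the next row. The recording tableau Q records, in position (i, j), the step at which that cell was added to P.
  Insert 5 (step 1): P = [5];  Q = [1]
  Insert 1 (step 2): P = [1] / [5];  Q = [1] / [2]
  Insert 2 (step 3): P = [1, 2] / [5];  Q = [1, 3] / [2]
  Insert 7 (step 4): P = [1, 2, 7] / [5];  Q = [1, 3, 4] / [2]
  Insert 3 (step 5): P = [1, 2, 3] / [5, 7];  Q = [1, 3, 4] / [2, 5]
  Insert 6 (step 6): P = [1, 2, 3, 6] / [5, 7];  Q = [1, 3, 4, 6] / [2, 5]
  Insert 4 (step 7): P = [1, 2, 3, 4] / [5, 6] / [7];  Q = [1, 3, 4, 6] / [2, 5] / [7]
Final shape: (4, 2, 1).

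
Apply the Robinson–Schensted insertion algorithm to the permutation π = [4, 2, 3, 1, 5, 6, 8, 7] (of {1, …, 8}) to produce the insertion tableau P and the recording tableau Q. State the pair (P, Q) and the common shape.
P = [1, 3, 5, 6, 7] / [2, 8] / [4];  Q = [1, 3, 5, 6, 7] / [2, 8] / [4];  common shape = (5, 2, 1)

Row-insert the values π_1, π_2, … into P one at a time, bumping the leftmost entry strictly greater than the inserted value down to the next row. The recording tableau Q records, in position (i, j), the step at which that cell was added to P.
  Insert 4 (step 1): P = [4];  Q = [1]
  Insert 2 (step 2): P = [2] / [4];  Q = [1] / [2]
  Insert 3 (step 3): P = [2, 3] / [4];  Q = [1, 3] / [2]
  Insert 1 (step 4): P = [1, 3] / [2] / [4];  Q = [1, 3] / [2] / [4]
  Insert 5 (step 5): P = [1, 3, 5] / [2] / [4];  Q = [1, 3, 5] / [2] / [4]
  Insert 6 (step 6): P = [1, 3, 5, 6] / [2] / [4];  Q = [1, 3, 5, 6] / [2] / [4]
  Insert 8 (step 7): P = [1, 3, 5, 6, 8] / [2] / [4];  Q = [1, 3, 5, 6, 7] / [2] / [4]
  Insert 7 (step 8): P = [1, 3, 5, 6, 7] / [2, 8] / [4];  Q = [1, 3, 5, 6, 7] / [2, 8] / [4]
Final shape: (5, 2, 1).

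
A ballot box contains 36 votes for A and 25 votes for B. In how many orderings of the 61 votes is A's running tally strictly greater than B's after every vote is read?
Strict-lead orderings = 15863050492155867

Total orderings of the 61 votes with 36 for A: C(61, 36) = 87967825456500717. By the Bertrand ballot formula (Cycle Lemma / reflection principle), the number of orderings in which A is strictly ahead of B throughout is (p − q)/(p + q) · C(p + q, p) = (36 − 25)/(36 + 25) · 87967825456500717 = 15863050492155867.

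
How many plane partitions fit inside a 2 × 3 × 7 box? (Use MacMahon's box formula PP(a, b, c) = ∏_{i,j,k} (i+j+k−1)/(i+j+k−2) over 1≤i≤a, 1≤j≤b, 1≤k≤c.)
PP(2, 3, 7) = 4950

Evaluate the triple product over i = 1..2, j = 1..3, k = 1..7. The factors are (2/1) · (3/2) · (4/3) · (5/4) · (6/5) · (7/6) · (8/7) · (3/2) · … (42 factors total). The numerators and denominators telescope so the product is an integer; carrying out the multiplication exactly gives PP(2, 3, 7) = 4950.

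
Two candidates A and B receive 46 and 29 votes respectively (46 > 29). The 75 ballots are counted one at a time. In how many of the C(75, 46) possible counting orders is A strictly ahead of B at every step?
Strict-lead orderings = 115582176701226353104

Total orderings of the 75 votes with 46 for A: C(75, 46) = 509921367799528028400. By the Bertrand ballot formula (Cycle Lemma / reflection principle), the number of orderings in which A is strictly ahead of B throughout is (p − q)/(p + q) · C(p + q, p) = (46 − 29)/(46 + 29) · 509921367799528028400 = 115582176701226353104.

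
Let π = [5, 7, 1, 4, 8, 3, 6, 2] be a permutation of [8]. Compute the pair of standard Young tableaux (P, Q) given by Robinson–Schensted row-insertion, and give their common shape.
P = [1, 2, 6] / [3, 7, 8] / [4] / [5];  Q = [1, 2, 5] / [3, 4, 7] / [6] / [8];  common shape = (3, 3, 1, 1)

Row-insert the values π_1, π_2, … into P one at a time, bumping the leftmost entry strictly greater than the inserted value down to the next row. The recording tableau Q records, in position (i, j), the step at which that cell was added to P.
  Insert 5 (step 1): P = [5];  Q = [1]
  Insert 7 (step 2): P = [5, 7];  Q = [1, 2]
  Insert 1 (step 3): P = [1, 7] / [5];  Q = [1, 2] / [3]
  Insert 4 (step 4): P = [1, 4] / [5, 7];  Q = [1, 2] / [3, 4]
  Insert 8 (step 5): P = [1, 4, 8] / [5, 7];  Q = [1, 2, 5] / [3, 4]
  Insert 3 (step 6): P = [1, 3, 8] / [4, 7] / [5];  Q = [1, 2, 5] / [3, 4] / [6]
  Insert 6 (step 7): P = [1, 3, 6] / [4, 7, 8] / [5];  Q = [1, 2, 5] / [3, 4, 7] / [6]
  Insert 2 (step 8): P = [1, 2, 6] / [3, 7, 8] / [4] / [5];  Q = [1, 2, 5] / [3, 4, 7] / [6] / [8]
Final shape: (3, 3, 1, 1).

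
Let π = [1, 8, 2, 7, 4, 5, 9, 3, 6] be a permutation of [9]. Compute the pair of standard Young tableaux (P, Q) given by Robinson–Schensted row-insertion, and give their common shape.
P = [1, 2, 3, 5, 6] / [4, 9] / [7] / [8];  Q = [1, 2, 4, 6, 7] / [3, 9] / [5] / [8];  common shape = (5, 2, 1, 1)

Row-insert the values π_1, π_2, … into P one at a time, bumping the leftmost entry strictly greater than the inserted value down to the next row. The recording tableau Q records, in position (i, j), the step at which that cell was added to P.
  Insert 1 (step 1): P = [1];  Q = [1]
  Insert 8 (step 2): P = [1, 8];  Q = [1, 2]
  Insert 2 (step 3): P = [1, 2] / [8];  Q = [1, 2] / [3]
  Insert 7 (step 4): P = [1, 2, 7] / [8];  Q = [1, 2, 4] / [3]
  Insert 4 (step 5): P = [1, 2, 4] / [7] / [8];  Q = [1, 2, 4] / [3] / [5]
  Insert 5 (step 6): P = [1, 2, 4, 5] / [7] / [8];  Q = [1, 2, 4, 6] / [3] / [5]
  Insert 9 (step 7): P = [1, 2, 4, 5, 9] / [7] / [8];  Q = [1, 2, 4, 6, 7] / [3] / [5]
  Insert 3 (step 8): P = [1, 2, 3, 5, 9] / [4] / [7] / [8];  Q = [1, 2, 4, 6, 7] / [3] / [5] / [8]
  Insert 6 (step 9): P = [1, 2, 3, 5, 6] / [4, 9] / [7] / [8];  Q = [1, 2, 4, 6, 7] / [3, 9] / [5] / [8]
Final shape: (5, 2, 1, 1).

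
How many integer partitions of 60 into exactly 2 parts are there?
p(60, 2 parts) = 30

Partitions of n into exactly k parts are in bijection with partitions of n − k into at most k parts (subtract 1 from each part). So p(60, exactly 2) = p(58, parts ≤ 2). Computing via the recurrence p(m, j) = p(m, j−1) + p(m−j, j) gives 30.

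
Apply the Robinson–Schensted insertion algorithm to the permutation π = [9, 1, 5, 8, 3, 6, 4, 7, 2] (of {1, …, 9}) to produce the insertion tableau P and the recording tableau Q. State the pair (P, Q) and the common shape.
P = [1, 2, 4, 7] / [3, 6] / [5] / [8] / [9];  Q = [1, 3, 4, 8] / [2, 6] / [5] / [7] / [9];  common shape = (4, 2, 1, 1, 1)

Row-insert the values π_1, π_2, … into P one at a time, bumping the leftmost entry strictly greater than the inserted value down to the next row. The recording tableau Q records, in position (i, j), the step at which that cell was added to P.
  Insert 9 (step 1): P = [9];  Q = [1]
  Insert 1 (step 2): P = [1] / [9];  Q = [1] / [2]
  Insert 5 (step 3): P = [1, 5] / [9];  Q = [1, 3] / [2]
  Insert 8 (step 4): P = [1, 5, 8] / [9];  Q = [1, 3, 4] / [2]
  Insert 3 (step 5): P = [1, 3, 8] / [5] / [9];  Q = [1, 3, 4] / [2] / [5]
  Insert 6 (step 6): P = [1, 3, 6] / [5, 8] / [9];  Q = [1, 3, 4] / [2, 6] / [5]
  Insert 4 (step 7): P = [1, 3, 4] / [5, 6] / [8] / [9];  Q = [1, 3, 4] / [2, 6] / [5] / [7]
  Insert 7 (step 8): P = [1, 3, 4, 7] / [5, 6] / [8] / [9];  Q = [1, 3, 4, 8] / [2, 6] / [5] / [7]
  Insert 2 (step 9): P = [1, 2, 4, 7] / [3, 6] / [5] / [8] / [9];  Q = [1, 3, 4, 8] / [2, 6] / [5] / [7] / [9]
Final shape: (4, 2, 1, 1, 1).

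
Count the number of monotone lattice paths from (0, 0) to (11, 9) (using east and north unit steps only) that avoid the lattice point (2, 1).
Number of paths = 95030

Total paths from (0, 0) to (11, 9): C(20, 11) = 167960. Paths through (2, 1): (paths (0, 0) → (2, 1)) × (paths (2, 1) → (11, 9)) = C(3, 2) · C(17, 9) = 3 · 24310 = 72930. Avoidance count = 167960 − 72930 = 95030.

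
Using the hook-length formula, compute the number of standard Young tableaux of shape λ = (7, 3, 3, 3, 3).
# SYT of shape (7, 3, 3, 3, 3) = 4938024

Hook-length formula: f^λ = n! / Π hook(c), product over all cells c of the Young diagram. For λ = (7, 3, 3, 3, 3), n = 19 boxes. Hook lengths by row (left-to-right, top-to-bottom): [11, 10, 9, 4, 3, 2, 1]; [6, 5, 4]; [5, 4, 3]; [4, 3, 2]; [3, 2, 1]. Product of hooks = 24634368000. So f^λ = 19! / 24634368000 = 121645100408832000 / 24634368000 = 4938024.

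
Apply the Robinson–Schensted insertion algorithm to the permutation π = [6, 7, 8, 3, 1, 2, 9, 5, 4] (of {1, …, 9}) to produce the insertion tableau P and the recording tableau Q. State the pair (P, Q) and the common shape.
P = [1, 2, 4, 9] / [3, 5, 8] / [6, 7];  Q = [1, 2, 3, 7] / [4, 6, 8] / [5, 9];  common shape = (4, 3, 2)

Row-insert the values π_1, π_2, … into P one at a time, bumping the leftmost entry strictly greater than the inserted value down to the next row. The recording tableau Q records, in position (i, j), the step at which that cell was added to P.
  Insert 6 (step 1): P = [6];  Q = [1]
  Insert 7 (step 2): P = [6, 7];  Q = [1, 2]
  Insert 8 (step 3): P = [6, 7, 8];  Q = [1, 2, 3]
  Insert 3 (step 4): P = [3, 7, 8] / [6];  Q = [1, 2, 3] / [4]
  Insert 1 (step 5): P = [1, 7, 8] / [3] / [6];  Q = [1, 2, 3] / [4] / [5]
  Insert 2 (step 6): P = [1, 2, 8] / [3, 7] / [6];  Q = [1, 2, 3] / [4, 6] / [5]
  Insert 9 (step 7): P = [1, 2, 8, 9] / [3, 7] / [6];  Q = [1, 2, 3, 7] / [4, 6] / [5]
  Insert 5 (step 8): P = [1, 2, 5, 9] / [3, 7, 8] / [6];  Q = [1, 2, 3, 7] / [4, 6, 8] / [5]
  Insert 4 (step 9): P = [1, 2, 4, 9] / [3, 5, 8] / [6, 7];  Q = [1, 2, 3, 7] / [4, 6, 8] / [5, 9]
Final shape: (4, 3, 2).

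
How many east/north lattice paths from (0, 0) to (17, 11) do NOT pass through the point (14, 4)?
Number of paths = 21106980

Total paths from (0, 0) to (17, 11): C(28, 17) = 21474180. Paths through (14, 4): (paths (0, 0) → (14, 4)) × (paths (14, 4) → (17, 11)) = C(18, 14) · C(10, 3) = 3060 · 120 = 367200. Avoidance count = 21474180 − 367200 = 21106980.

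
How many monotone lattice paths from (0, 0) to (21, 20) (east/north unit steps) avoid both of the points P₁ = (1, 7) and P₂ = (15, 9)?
Number of paths = 248373817156

Inclusion–exclusion. Total paths: C(41, 21) = 269128937220. Through P₁: C(8, 1)·C(33, 20) = 4585331520. Through P₂: C(24, 15)·C(17, 6) = 16181669504. Since P₁ is strictly southwest of P₂, a monotone path through both must visit P₁ then P₂; paths through both = C(8, 1)·C(16, 14)·C(17, 6) = 11880960. Avoid both = 269128937220 − 4585331520 − 16181669504 + 11880960 = 248373817156.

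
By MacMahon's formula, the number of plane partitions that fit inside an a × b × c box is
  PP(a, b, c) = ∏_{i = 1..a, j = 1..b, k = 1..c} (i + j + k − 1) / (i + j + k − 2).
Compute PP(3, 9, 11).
PP(3, 9, 11) = 44648855844320

Evaluate the triple product over i = 1..3, j = 1..9, k = 1..11. The factors are (2/1) · (3/2) · (4/3) · (5/4) · (6/5) · (7/6) · (8/7) · (9/8) · … (297 factors total). The numerators and denominators telescope so the product is an integer; carrying out the multiplication exactly gives PP(3, 9, 11) = 44648855844320.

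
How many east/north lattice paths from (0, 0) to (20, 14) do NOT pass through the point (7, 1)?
Number of paths = 1308770840

Total paths from (0, 0) to (20, 14): C(34, 20) = 1391975640. Paths through (7, 1): (paths (0, 0) → (7, 1)) × (paths (7, 1) → (20, 14)) = C(8, 7) · C(26, 13) = 8 · 10400600 = 83204800. Avoidance count = 1391975640 − 83204800 = 1308770840.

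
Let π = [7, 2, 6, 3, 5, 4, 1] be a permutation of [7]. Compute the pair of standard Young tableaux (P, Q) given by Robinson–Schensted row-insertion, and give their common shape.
P = [1, 3, 4] / [2] / [5] / [6] / [7];  Q = [1, 3, 5] / [2] / [4] / [6] / [7];  common shape = (3, 1, 1, 1, 1)

Row-insert the values π_1, π_2, … into P one at a time, bumping the leftmost entry strictly greater than the inserted value down to the next row. The recording tableau Q records, in position (i, j), the step at which that cell was added to P.
  Insert 7 (step 1): P = [7];  Q = [1]
  Insert 2 (step 2): P = [2] / [7];  Q = [1] / [2]
  Insert 6 (step 3): P = [2, 6] / [7];  Q = [1, 3] / [2]
  Insert 3 (step 4): P = [2, 3] / [6] / [7];  Q = [1, 3] / [2] / [4]
  Insert 5 (step 5): P = [2, 3, 5] / [6] / [7];  Q = [1, 3, 5] / [2] / [4]
  Insert 4 (step 6): P = [2, 3, 4] / [5] / [6] / [7];  Q = [1, 3, 5] / [2] / [4] / [6]
  Insert 1 (step 7): P = [1, 3, 4] / [2] / [5] / [6] / [7];  Q = [1, 3, 5] / [2] / [4] / [6] / [7]
Final shape: (3, 1, 1, 1, 1).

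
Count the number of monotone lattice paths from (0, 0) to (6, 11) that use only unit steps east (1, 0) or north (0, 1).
Number of paths = 12376

A monotone lattice path from (0, 0) to (6, 11) consists of 6 east steps and 11 north steps in some order, so it is determined by which 6 of the 17 steps are east. The count is C(17, 6) = 12376.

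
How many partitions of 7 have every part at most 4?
p(7, parts ≤ 4) = 11

Partitions of 7 with all parts ≤ 4: 4+3, 4+2+1, 4+1+1+1, 3+3+1, 3+2+2, 3+2+1+1, 3+1+1+1+1, 2+2+2+1, 2+2+1+1+1, 2+1+1+1+1+1, 1+1+1+1+1+1+1. Count = 11.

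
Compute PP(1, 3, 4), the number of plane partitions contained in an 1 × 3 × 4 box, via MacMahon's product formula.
PP(1, 3, 4) = 35

Evaluate the triple product over i = 1..1, j = 1..3, k = 1..4. The factors are (2/1) · (3/2) · (4/3) · (5/4) · (3/2) · (4/3) · (5/4) · (6/5) · … (12 factors total). The numerators and denominators telescope so the product is an integer; carrying out the multiplication exactly gives PP(1, 3, 4) = 35.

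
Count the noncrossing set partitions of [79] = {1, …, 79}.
C_79 = 289450081175264899454283846029490767264392230

These noncrossing partitions are counted by the Catalan number C_n = (1/(n + 1)) · C(2n, n). For n = 79: C_79 = (1/80) · C(158, 79) = 23156006494021191956342707682359261381151378400/80 = 289450081175264899454283846029490767264392230.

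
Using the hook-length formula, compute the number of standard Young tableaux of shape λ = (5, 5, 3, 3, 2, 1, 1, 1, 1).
# SYT of shape (5, 5, 3, 3, 2, 1, 1, 1, 1) = 1436300250

Hook-length formula: f^λ = n! / Π hook(c), product over all cells c of the Young diagram. For λ = (5, 5, 3, 3, 2, 1, 1, 1, 1), n = 22 boxes. Hook lengths by row (left-to-right, top-to-bottom): [13, 8, 6, 3, 2]; [12, 7, 5, 2, 1]; [9, 4, 2]; [8, 3, 1]; [6, 1]; [4]; [3]; [2]; [1]. Product of hooks = 782566686720. So f^λ = 22! / 782566686720 = 1124000727777607680000 / 782566686720 = 1436300250.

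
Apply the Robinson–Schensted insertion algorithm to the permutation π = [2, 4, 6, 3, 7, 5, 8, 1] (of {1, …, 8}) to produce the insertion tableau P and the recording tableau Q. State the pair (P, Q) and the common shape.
P = [1, 3, 5, 7, 8] / [2, 6] / [4];  Q = [1, 2, 3, 5, 7] / [4, 6] / [8];  common shape = (5, 2, 1)

Row-insert the values π_1, π_2, … into P one at a time, bumping the leftmost entry strictly greater than the inserted value down to the next row. The recording tableau Q records, in position (i, j), the step at which that cell was added to P.
  Insert 2 (step 1): P = [2];  Q = [1]
  Insert 4 (step 2): P = [2, 4];  Q = [1, 2]
  Insert 6 (step 3): P = [2, 4, 6];  Q = [1, 2, 3]
  Insert 3 (step 4): P = [2, 3, 6] / [4];  Q = [1, 2, 3] / [4]
  Insert 7 (step 5): P = [2, 3, 6, 7] / [4];  Q = [1, 2, 3, 5] / [4]
  Insert 5 (step 6): P = [2, 3, 5, 7] / [4, 6];  Q = [1, 2, 3, 5] / [4, 6]
  Insert 8 (step 7): P = [2, 3, 5, 7, 8] / [4, 6];  Q = [1, 2, 3, 5, 7] / [4, 6]
  Insert 1 (step 8): P = [1, 3, 5, 7, 8] / [2, 6] / [4];  Q = [1, 2, 3, 5, 7] / [4, 6] / [8]
Final shape: (5, 2, 1).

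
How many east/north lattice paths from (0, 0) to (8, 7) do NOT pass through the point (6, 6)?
Number of paths = 3663

Total paths from (0, 0) to (8, 7): C(15, 8) = 6435. Paths through (6, 6): (paths (0, 0) → (6, 6)) × (paths (6, 6) → (8, 7)) = C(12, 6) · C(3, 2) = 924 · 3 = 2772. Avoidance count = 6435 − 2772 = 3663.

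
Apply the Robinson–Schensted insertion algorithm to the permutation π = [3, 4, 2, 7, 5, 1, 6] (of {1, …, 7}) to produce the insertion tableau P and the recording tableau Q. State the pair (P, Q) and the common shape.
P = [1, 4, 5, 6] / [2, 7] / [3];  Q = [1, 2, 4, 7] / [3, 5] / [6];  common shape = (4, 2, 1)

Row-insert the values π_1, π_2, … into P one at a time, bumping the leftmost entry strictly greater than the inserted value down to the next row. The recording tableau Q records, in position (i, j), the step at which that cell was added to P.
  Insert 3 (step 1): P = [3];  Q = [1]
  Insert 4 (step 2): P = [3, 4];  Q = [1, 2]
  Insert 2 (step 3): P = [2, 4] / [3];  Q = [1, 2] / [3]
  Insert 7 (step 4): P = [2, 4, 7] / [3];  Q = [1, 2, 4] / [3]
  Insert 5 (step 5): P = [2, 4, 5] / [3, 7];  Q = [1, 2, 4] / [3, 5]
  Insert 1 (step 6): P = [1, 4, 5] / [2, 7] / [3];  Q = [1, 2, 4] / [3, 5] / [6]
  Insert 6 (step 7): P = [1, 4, 5, 6] / [2, 7] / [3];  Q = [1, 2, 4, 7] / [3, 5] / [6]
Final shape: (4, 2, 1).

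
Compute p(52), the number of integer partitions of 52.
p(52) = 281589

Compute p(n) via the recurrence p(n, m) = p(n, m−1) + p(n−m, m), where p(n, m) counts partitions of n with all parts ≤ m and p(n) = p(n, n). The base cases are p(0, m) = 1 and p(n, 0) = 0 for n > 0. Filling the table yields p(52) = 281589. (Euler's pentagonal recurrence is an alternative.)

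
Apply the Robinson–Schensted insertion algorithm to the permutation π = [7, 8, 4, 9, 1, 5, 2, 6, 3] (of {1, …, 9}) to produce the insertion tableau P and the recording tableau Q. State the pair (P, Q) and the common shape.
P = [1, 2, 3] / [4, 5, 6] / [7, 8, 9];  Q = [1, 2, 4] / [3, 6, 8] / [5, 7, 9];  common shape = (3, 3, 3)

Row-insert the values π_1, π_2, … into P one at a time, bumping the leftmost entry strictly greater than the inserted value down to the next row. The recording tableau Q records, in position (i, j), the step at which that cell was added to P.
  Insert 7 (step 1): P = [7];  Q = [1]
  Insert 8 (step 2): P = [7, 8];  Q = [1, 2]
  Insert 4 (step 3): P = [4, 8] / [7];  Q = [1, 2] / [3]
  Insert 9 (step 4): P = [4, 8, 9] / [7];  Q = [1, 2, 4] / [3]
  Insert 1 (step 5): P = [1, 8, 9] / [4] / [7];  Q = [1, 2, 4] / [3] / [5]
  Insert 5 (step 6): P = [1, 5, 9] / [4, 8] / [7];  Q = [1, 2, 4] / [3, 6] / [5]
  Insert 2 (step 7): P = [1, 2, 9] / [4, 5] / [7, 8];  Q = [1, 2, 4] / [3, 6] / [5, 7]
  Insert 6 (step 8): P = [1, 2, 6] / [4, 5, 9] / [7, 8];  Q = [1, 2, 4] / [3, 6, 8] / [5, 7]
  Insert 3 (step 9): P = [1, 2, 3] / [4, 5, 6] / [7, 8, 9];  Q = [1, 2, 4] / [3, 6, 8] / [5, 7, 9]
Final shape: (3, 3, 3).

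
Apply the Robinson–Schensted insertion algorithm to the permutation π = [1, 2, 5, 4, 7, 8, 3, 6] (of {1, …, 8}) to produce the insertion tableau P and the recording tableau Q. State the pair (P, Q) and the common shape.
P = [1, 2, 3, 6, 8] / [4, 7] / [5];  Q = [1, 2, 3, 5, 6] / [4, 8] / [7];  common shape = (5, 2, 1)

Row-insert the values π_1, π_2, … into P one at a time, bumping the leftmost entry strictly greater than the inserted value down to the next row. The recording tableau Q records, in position (i, j), the step at which that cell was added to P.
  Insert 1 (step 1): P = [1];  Q = [1]
  Insert 2 (step 2): P = [1, 2];  Q = [1, 2]
  Insert 5 (step 3): P = [1, 2, 5];  Q = [1, 2, 3]
  Insert 4 (step 4): P = [1, 2, 4] / [5];  Q = [1, 2, 3] / [4]
  Insert 7 (step 5): P = [1, 2, 4, 7] / [5];  Q = [1, 2, 3, 5] / [4]
  Insert 8 (step 6): P = [1, 2, 4, 7, 8] / [5];  Q = [1, 2, 3, 5, 6] / [4]
  Insert 3 (step 7): P = [1, 2, 3, 7, 8] / [4] / [5];  Q = [1, 2, 3, 5, 6] / [4] / [7]
  Insert 6 (step 8): P = [1, 2, 3, 6, 8] / [4, 7] / [5];  Q = [1, 2, 3, 5, 6] / [4, 8] / [7]
Final shape: (5, 2, 1).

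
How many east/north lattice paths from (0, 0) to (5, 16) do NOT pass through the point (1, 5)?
Number of paths = 12159

Total paths from (0, 0) to (5, 16): C(21, 5) = 20349. Paths through (1, 5): (paths (0, 0) → (1, 5)) × (paths (1, 5) → (5, 16)) = C(6, 1) · C(15, 4) = 6 · 1365 = 8190. Avoidance count = 20349 − 8190 = 12159.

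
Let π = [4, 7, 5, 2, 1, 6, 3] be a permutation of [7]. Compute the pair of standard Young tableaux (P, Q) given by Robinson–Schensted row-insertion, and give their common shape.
P = [1, 3, 6] / [2, 5] / [4] / [7];  Q = [1, 2, 6] / [3, 7] / [4] / [5];  common shape = (3, 2, 1, 1)

Row-insert the values π_1, π_2, … into P one at a time, bumping the leftmost entry strictly greater than the inserted value down to the next row. The recording tableau Q records, in position (i, j), the step at which that cell was added to P.
  Insert 4 (step 1): P = [4];  Q = [1]
  Insert 7 (step 2): P = [4, 7];  Q = [1, 2]
  Insert 5 (step 3): P = [4, 5] / [7];  Q = [1, 2] / [3]
  Insert 2 (step 4): P = [2, 5] / [4] / [7];  Q = [1, 2] / [3] / [4]
  Insert 1 (step 5): P = [1, 5] / [2] / [4] / [7];  Q = [1, 2] / [3] / [4] / [5]
  Insert 6 (step 6): P = [1, 5, 6] / [2] / [4] / [7];  Q = [1, 2, 6] / [3] / [4] / [5]
  Insert 3 (step 7): P = [1, 3, 6] / [2, 5] / [4] / [7];  Q = [1, 2, 6] / [3, 7] / [4] / [5]
Final shape: (3, 2, 1, 1).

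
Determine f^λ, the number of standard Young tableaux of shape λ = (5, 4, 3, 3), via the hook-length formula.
# SYT of shape (5, 4, 3, 3) = 75075

Hook-length formula: f^λ = n! / Π hook(c), product over all cells c of the Young diagram. For λ = (5, 4, 3, 3), n = 15 boxes. Hook lengths by row (left-to-right, top-to-bottom): [8, 7, 6, 3, 1]; [6, 5, 4, 1]; [4, 3, 2]; [3, 2, 1]. Product of hooks = 17418240. So f^λ = 15! / 17418240 = 1307674368000 / 17418240 = 75075.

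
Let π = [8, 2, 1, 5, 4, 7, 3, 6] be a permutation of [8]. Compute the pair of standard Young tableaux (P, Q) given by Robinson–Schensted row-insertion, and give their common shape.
P = [1, 3, 6] / [2, 4, 7] / [5] / [8];  Q = [1, 4, 6] / [2, 5, 8] / [3] / [7];  common shape = (3, 3, 1, 1)

Row-insert the values π_1, π_2, … into P one at a time, bumping the leftmost entry strictly greater than the inserted value down to the next row. The recording tableau Q records, in position (i, j), the step at which that cell was added to P.
  Insert 8 (step 1): P = [8];  Q = [1]
  Insert 2 (step 2): P = [2] / [8];  Q = [1] / [2]
  Insert 1 (step 3): P = [1] / [2] / [8];  Q = [1] / [2] / [3]
  Insert 5 (step 4): P = [1, 5] / [2] / [8];  Q = [1, 4] / [2] / [3]
  Insert 4 (step 5): P = [1, 4] / [2, 5] / [8];  Q = [1, 4] / [2, 5] / [3]
  Insert 7 (step 6): P = [1, 4, 7] / [2, 5] / [8];  Q = [1, 4, 6] / [2, 5] / [3]
  Insert 3 (step 7): P = [1, 3, 7] / [2, 4] / [5] / [8];  Q = [1, 4, 6] / [2, 5] / [3] / [7]
  Insert 6 (step 8): P = [1, 3, 6] / [2, 4, 7] / [5] / [8];  Q = [1, 4, 6] / [2, 5, 8] / [3] / [7]
Final shape: (3, 3, 1, 1).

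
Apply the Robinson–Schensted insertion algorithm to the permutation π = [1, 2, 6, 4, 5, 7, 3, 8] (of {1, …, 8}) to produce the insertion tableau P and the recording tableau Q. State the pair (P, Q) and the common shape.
P = [1, 2, 3, 5, 7, 8] / [4] / [6];  Q = [1, 2, 3, 5, 6, 8] / [4] / [7];  common shape = (6, 1, 1)

Row-insert the values π_1, π_2, … into P one at a time, bumping the leftmost entry strictly greater than the inserted value down to the next row. The recording tableau Q records, in position (i, j), the step at which that cell was added to P.
  Insert 1 (step 1): P = [1];  Q = [1]
  Insert 2 (step 2): P = [1, 2];  Q = [1, 2]
  Insert 6 (step 3): P = [1, 2, 6];  Q = [1, 2, 3]
  Insert 4 (step 4): P = [1, 2, 4] / [6];  Q = [1, 2, 3] / [4]
  Insert 5 (step 5): P = [1, 2, 4, 5] / [6];  Q = [1, 2, 3, 5] / [4]
  Insert 7 (step 6): P = [1, 2, 4, 5, 7] / [6];  Q = [1, 2, 3, 5, 6] / [4]
  Insert 3 (step 7): P = [1, 2, 3, 5, 7] / [4] / [6];  Q = [1, 2, 3, 5, 6] / [4] / [7]
  Insert 8 (step 8): P = [1, 2, 3, 5, 7, 8] / [4] / [6];  Q = [1, 2, 3, 5, 6, 8] / [4] / [7]
Final shape: (6, 1, 1).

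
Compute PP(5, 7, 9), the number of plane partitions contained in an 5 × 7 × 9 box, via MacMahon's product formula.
PP(5, 7, 9) = 2424984388825856

Evaluate the triple product over i = 1..5, j = 1..7, k = 1..9. The factors are (2/1) · (3/2) · (4/3) · (5/4) · (6/5) · (7/6) · (8/7) · (9/8) · … (315 factors total). The numerators and denominators telescope so the product is an integer; carrying out the multiplication exactly gives PP(5, 7, 9) = 2424984388825856.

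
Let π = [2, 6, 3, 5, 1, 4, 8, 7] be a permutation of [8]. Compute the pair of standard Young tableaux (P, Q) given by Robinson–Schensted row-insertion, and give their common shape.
P = [1, 3, 4, 7] / [2, 5, 8] / [6];  Q = [1, 2, 4, 7] / [3, 6, 8] / [5];  common shape = (4, 3, 1)

Row-insert the values π_1, π_2, … into P one at a time, bumping the leftmost entry strictly greater than the inserted value down to the next row. The recording tableau Q records, in position (i, j), the step at which that cell was added to P.
  Insert 2 (step 1): P = [2];  Q = [1]
  Insert 6 (step 2): P = [2, 6];  Q = [1, 2]
  Insert 3 (step 3): P = [2, 3] / [6];  Q = [1, 2] / [3]
  Insert 5 (step 4): P = [2, 3, 5] / [6];  Q = [1, 2, 4] / [3]
  Insert 1 (step 5): P = [1, 3, 5] / [2] / [6];  Q = [1, 2, 4] / [3] / [5]
  Insert 4 (step 6): P = [1, 3, 4] / [2, 5] / [6];  Q = [1, 2, 4] / [3, 6] / [5]
  Insert 8 (step 7): P = [1, 3, 4, 8] / [2, 5] / [6];  Q = [1, 2, 4, 7] / [3, 6] / [5]
  Insert 7 (step 8): P = [1, 3, 4, 7] / [2, 5, 8] / [6];  Q = [1, 2, 4, 7] / [3, 6, 8] / [5]
Final shape: (4, 3, 1).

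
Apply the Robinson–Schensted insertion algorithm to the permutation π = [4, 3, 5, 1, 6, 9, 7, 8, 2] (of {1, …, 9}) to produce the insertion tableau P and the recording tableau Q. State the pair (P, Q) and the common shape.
P = [1, 2, 6, 7, 8] / [3, 5] / [4, 9];  Q = [1, 3, 5, 6, 8] / [2, 7] / [4, 9];  common shape = (5, 2, 2)

Row-insert the values π_1, π_2, … into P one at a time, bumping the leftmost entry strictly greater than the inserted value down to the next row. The recording tableau Q records, in position (i, j), the step at which that cell was added to P.
  Insert 4 (step 1): P = [4];  Q = [1]
  Insert 3 (step 2): P = [3] / [4];  Q = [1] / [2]
  Insert 5 (step 3): P = [3, 5] / [4];  Q = [1, 3] / [2]
  Insert 1 (step 4): P = [1, 5] / [3] / [4];  Q = [1, 3] / [2] / [4]
  Insert 6 (step 5): P = [1, 5, 6] / [3] / [4];  Q = [1, 3, 5] / [2] / [4]
  Insert 9 (step 6): P = [1, 5, 6, 9] / [3] / [4];  Q = [1, 3, 5, 6] / [2] / [4]
  Insert 7 (step 7): P = [1, 5, 6, 7] / [3, 9] / [4];  Q = [1, 3, 5, 6] / [2, 7] / [4]
  Insert 8 (step 8): P = [1, 5, 6, 7, 8] / [3, 9] / [4];  Q = [1, 3, 5, 6, 8] / [2, 7] / [4]
  Insert 2 (step 9): P = [1, 2, 6, 7, 8] / [3, 5] / [4, 9];  Q = [1, 3, 5, 6, 8] / [2, 7] / [4, 9]
Final shape: (5, 2, 2).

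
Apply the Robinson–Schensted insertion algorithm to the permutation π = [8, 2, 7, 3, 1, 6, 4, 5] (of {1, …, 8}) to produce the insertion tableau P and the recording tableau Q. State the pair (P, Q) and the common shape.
P = [1, 3, 4, 5] / [2, 6] / [7] / [8];  Q = [1, 3, 6, 8] / [2, 7] / [4] / [5];  common shape = (4, 2, 1, 1)

Row-insert the values π_1, π_2, … into P one at a time, bumping the leftmost entry strictly greater than the inserted value down to the next row. The recording tableau Q records, in position (i, j), the step at which that cell was added to P.
  Insert 8 (step 1): P = [8];  Q = [1]
  Insert 2 (step 2): P = [2] / [8];  Q = [1] / [2]
  Insert 7 (step 3): P = [2, 7] / [8];  Q = [1, 3] / [2]
  Insert 3 (step 4): P = [2, 3] / [7] / [8];  Q = [1, 3] / [2] / [4]
  Insert 1 (step 5): P = [1, 3] / [2] / [7] / [8];  Q = [1, 3] / [2] / [4] / [5]
  Insert 6 (step 6): P = [1, 3, 6] / [2] / [7] / [8];  Q = [1, 3, 6] / [2] / [4] / [5]
  Insert 4 (step 7): P = [1, 3, 4] / [2, 6] / [7] / [8];  Q = [1, 3, 6] / [2, 7] / [4] / [5]
  Insert 5 (step 8): P = [1, 3, 4, 5] / [2, 6] / [7] / [8];  Q = [1, 3, 6, 8] / [2, 7] / [4] / [5]
Final shape: (4, 2, 1, 1).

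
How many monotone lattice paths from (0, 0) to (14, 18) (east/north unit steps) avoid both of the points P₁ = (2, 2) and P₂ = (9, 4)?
Number of paths = 283102698

Inclusion–exclusion. Total paths: C(32, 14) = 471435600. Through P₁: C(4, 2)·C(28, 12) = 182530530. Through P₂: C(13, 9)·C(19, 5) = 8314020. Since P₁ is strictly southwest of P₂, a monotone path through both must visit P₁ then P₂; paths through both = C(4, 2)·C(9, 7)·C(19, 5) = 2511648. Avoid both = 471435600 − 182530530 − 8314020 + 2511648 = 283102698.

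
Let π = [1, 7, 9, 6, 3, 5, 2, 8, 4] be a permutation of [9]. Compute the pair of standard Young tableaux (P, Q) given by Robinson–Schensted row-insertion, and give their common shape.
P = [1, 2, 4, 8] / [3, 5] / [6, 9] / [7];  Q = [1, 2, 3, 8] / [4, 6] / [5, 9] / [7];  common shape = (4, 2, 2, 1)

Row-insert the values π_1, π_2, … into P one at a time, bumping the leftmost entry strictly greater than the inserted value down to the next row. The recording tableau Q records, in position (i, j), the step at which that cell was added to P.
  Insert 1 (step 1): P = [1];  Q = [1]
  Insert 7 (step 2): P = [1, 7];  Q = [1, 2]
  Insert 9 (step 3): P = [1, 7, 9];  Q = [1, 2, 3]
  Insert 6 (step 4): P = [1, 6, 9] / [7];  Q = [1, 2, 3] / [4]
  Insert 3 (step 5): P = [1, 3, 9] / [6] / [7];  Q = [1, 2, 3] / [4] / [5]
  Insert 5 (step 6): P = [1, 3, 5] / [6, 9] / [7];  Q = [1, 2, 3] / [4, 6] / [5]
  Insert 2 (step 7): P = [1, 2, 5] / [3, 9] / [6] / [7];  Q = [1, 2, 3] / [4, 6] / [5] / [7]
  Insert 8 (step 8): P = [1, 2, 5, 8] / [3, 9] / [6] / [7];  Q = [1, 2, 3, 8] / [4, 6] / [5] / [7]
  Insert 4 (step 9): P = [1, 2, 4, 8] / [3, 5] / [6, 9] / [7];  Q = [1, 2, 3, 8] / [4, 6] / [5, 9] / [7]
Final shape: (4, 2, 2, 1).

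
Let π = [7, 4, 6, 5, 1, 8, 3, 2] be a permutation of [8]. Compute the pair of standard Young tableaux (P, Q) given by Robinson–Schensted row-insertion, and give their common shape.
P = [1, 2, 8] / [3, 5] / [4] / [6] / [7];  Q = [1, 3, 6] / [2, 7] / [4] / [5] / [8];  common shape = (3, 2, 1, 1, 1)

Row-insert the values π_1, π_2, … into P one at a time, bumping the leftmost entry strictly greater than the inserted value down to the next row. The recording tableau Q records, in position (i, j), the step at which that cell was added to P.
  Insert 7 (step 1): P = [7];  Q = [1]
  Insert 4 (step 2): P = [4] / [7];  Q = [1] / [2]
  Insert 6 (step 3): P = [4, 6] / [7];  Q = [1, 3] / [2]
  Insert 5 (step 4): P = [4, 5] / [6] / [7];  Q = [1, 3] / [2] / [4]
  Insert 1 (step 5): P = [1, 5] / [4] / [6] / [7];  Q = [1, 3] / [2] / [4] / [5]
  Insert 8 (step 6): P = [1, 5, 8] / [4] / [6] / [7];  Q = [1, 3, 6] / [2] / [4] / [5]
  Insert 3 (step 7): P = [1, 3, 8] / [4, 5] / [6] / [7];  Q = [1, 3, 6] / [2, 7] / [4] / [5]
  Insert 2 (step 8): P = [1, 2, 8] / [3, 5] / [4] / [6] / [7];  Q = [1, 3, 6] / [2, 7] / [4] / [5] / [8]
Final shape: (3, 2, 1, 1, 1).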